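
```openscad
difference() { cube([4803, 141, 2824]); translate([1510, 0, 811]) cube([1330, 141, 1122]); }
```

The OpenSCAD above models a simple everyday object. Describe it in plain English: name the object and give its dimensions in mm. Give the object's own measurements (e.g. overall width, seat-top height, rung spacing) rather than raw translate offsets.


A wall 4803 mm long (x), 141 mm thick (y), 2824 mm tall, with a rectangular window opening cut through it. The opening is 1330 mm wide and 1122 mm tall; its sill is at z = 811 mm and its near (−x) edge is 1510 mm from the wall's −x end. The opening passes through the full wall thickness.


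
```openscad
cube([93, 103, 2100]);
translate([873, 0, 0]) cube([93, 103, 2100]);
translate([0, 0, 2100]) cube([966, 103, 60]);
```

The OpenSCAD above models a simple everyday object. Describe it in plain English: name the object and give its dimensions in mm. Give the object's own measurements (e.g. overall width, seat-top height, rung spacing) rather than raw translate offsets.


A door frame. The clear opening is 780 mm wide and 2100 mm high. Two 93 mm wide jambs, 103 mm deep, stand either side of the opening from the floor to the top of the opening. A 60 mm thick head sits across the top of both jambs, spanning the full outside width of the frame.


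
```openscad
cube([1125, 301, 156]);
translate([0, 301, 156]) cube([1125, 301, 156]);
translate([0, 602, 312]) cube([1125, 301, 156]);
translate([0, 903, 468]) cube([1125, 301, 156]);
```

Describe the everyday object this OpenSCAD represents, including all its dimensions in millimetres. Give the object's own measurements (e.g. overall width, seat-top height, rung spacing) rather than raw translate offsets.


A straight staircase of 4 solid steps. Each step is 1125 mm wide (x), 301 mm deep (y, the going) and 156 mm tall (the rise). The first step rests on the floor; each subsequent step sits one going further in +y and one rise higher in +z, directly behind and above the previous step with no overlap.


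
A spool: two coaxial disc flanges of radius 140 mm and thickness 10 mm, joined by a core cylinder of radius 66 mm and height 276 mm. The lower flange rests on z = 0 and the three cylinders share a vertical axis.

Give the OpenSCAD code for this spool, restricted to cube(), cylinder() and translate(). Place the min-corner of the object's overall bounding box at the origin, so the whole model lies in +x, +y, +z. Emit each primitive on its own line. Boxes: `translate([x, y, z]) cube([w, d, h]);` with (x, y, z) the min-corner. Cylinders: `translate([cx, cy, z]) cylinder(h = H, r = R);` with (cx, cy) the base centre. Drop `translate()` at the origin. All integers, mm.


translate([140, 140, 0]) cylinder(h = 10, r = 140);
translate([140, 140, 10]) cylinder(h = 276, r = 66);
translate([140, 140, 286]) cylinder(h = 10, r = 140);


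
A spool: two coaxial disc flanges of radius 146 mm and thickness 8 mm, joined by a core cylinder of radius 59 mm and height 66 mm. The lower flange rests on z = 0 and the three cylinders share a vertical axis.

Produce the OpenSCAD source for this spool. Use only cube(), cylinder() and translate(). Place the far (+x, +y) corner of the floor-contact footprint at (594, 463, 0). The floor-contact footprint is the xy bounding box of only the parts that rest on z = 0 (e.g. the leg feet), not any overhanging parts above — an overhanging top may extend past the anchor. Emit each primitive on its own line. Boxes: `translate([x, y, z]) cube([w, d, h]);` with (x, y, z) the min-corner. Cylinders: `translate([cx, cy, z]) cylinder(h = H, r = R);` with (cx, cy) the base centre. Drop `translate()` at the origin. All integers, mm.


translate([448, 317, 0]) cylinder(h = 8, r = 146);
translate([448, 317, 8]) cylinder(h = 66, r = 59);
translate([448, 317, 74]) cylinder(h = 8, r = 146);


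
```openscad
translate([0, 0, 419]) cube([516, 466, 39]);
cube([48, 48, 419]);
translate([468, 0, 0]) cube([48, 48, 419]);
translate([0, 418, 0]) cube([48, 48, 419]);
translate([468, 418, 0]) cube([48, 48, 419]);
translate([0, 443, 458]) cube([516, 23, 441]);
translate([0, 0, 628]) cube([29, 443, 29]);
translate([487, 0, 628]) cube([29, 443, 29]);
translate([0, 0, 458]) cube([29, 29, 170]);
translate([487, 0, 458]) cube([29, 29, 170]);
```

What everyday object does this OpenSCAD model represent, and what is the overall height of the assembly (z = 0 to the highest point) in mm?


A chair. The overall height is 899 mm.

A slab on four corner posts with a tall panel at the back — a chair. The seat slab sits at z = 419 with thickness 39, and the 441 mm backrest starts at the seat top, so the overall height is 419 + 39 + 441 = 899 mm.


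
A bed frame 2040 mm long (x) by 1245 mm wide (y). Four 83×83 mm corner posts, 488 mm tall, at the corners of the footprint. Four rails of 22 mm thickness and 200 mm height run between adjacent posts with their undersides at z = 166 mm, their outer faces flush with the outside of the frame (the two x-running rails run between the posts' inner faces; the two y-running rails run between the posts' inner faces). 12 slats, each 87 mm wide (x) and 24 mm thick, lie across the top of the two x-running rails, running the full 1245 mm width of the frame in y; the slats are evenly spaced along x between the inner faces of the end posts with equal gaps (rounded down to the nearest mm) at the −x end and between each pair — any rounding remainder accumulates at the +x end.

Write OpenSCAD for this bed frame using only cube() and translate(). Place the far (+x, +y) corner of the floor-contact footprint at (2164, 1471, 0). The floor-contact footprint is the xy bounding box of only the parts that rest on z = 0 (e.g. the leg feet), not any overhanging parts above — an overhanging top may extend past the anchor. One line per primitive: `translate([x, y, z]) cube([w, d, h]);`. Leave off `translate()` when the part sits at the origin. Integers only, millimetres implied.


translate([124, 226, 0]) cube([83, 83, 488]);
translate([124, 1388, 0]) cube([83, 83, 488]);
translate([2081, 226, 0]) cube([83, 83, 488]);
translate([2081, 1388, 0]) cube([83, 83, 488]);
translate([207, 226, 166]) cube([1874, 22, 200]);
translate([207, 1449, 166]) cube([1874, 22, 200]);
translate([124, 309, 166]) cube([22, 1079, 200]);
translate([2142, 309, 166]) cube([22, 1079, 200]);
translate([270, 226, 366]) cube([87, 1245, 24]);
translate([420, 226, 366]) cube([87, 1245, 24]);
translate([570, 226, 366]) cube([87, 1245, 24]);
translate([720, 226, 366]) cube([87, 1245, 24]);
translate([870, 226, 366]) cube([87, 1245, 24]);
translate([1020, 226, 366]) cube([87, 1245, 24]);
translate([1170, 226, 366]) cube([87, 1245, 24]);
translate([1320, 226, 366]) cube([87, 1245, 24]);
translate([1470, 226, 366]) cube([87, 1245, 24]);
translate([1620, 226, 366]) cube([87, 1245, 24]);
translate([1770, 226, 366]) cube([87, 1245, 24]);
translate([1920, 226, 366]) cube([87, 1245, 24]);


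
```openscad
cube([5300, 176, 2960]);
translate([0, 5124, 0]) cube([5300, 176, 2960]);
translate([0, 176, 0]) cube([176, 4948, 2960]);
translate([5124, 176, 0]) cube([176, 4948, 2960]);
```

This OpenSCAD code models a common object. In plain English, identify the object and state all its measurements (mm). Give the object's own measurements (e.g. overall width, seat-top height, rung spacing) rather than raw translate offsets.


The wall frame of a small rectangular building: four walls, each 2960 mm tall and 176 mm thick, enclosing a footprint 5300 mm (x) by 5300 mm (y) outside-to-outside, with no floor or roof. The front and back walls (the −y and +y sides) span the full width; the two side walls fit between them.


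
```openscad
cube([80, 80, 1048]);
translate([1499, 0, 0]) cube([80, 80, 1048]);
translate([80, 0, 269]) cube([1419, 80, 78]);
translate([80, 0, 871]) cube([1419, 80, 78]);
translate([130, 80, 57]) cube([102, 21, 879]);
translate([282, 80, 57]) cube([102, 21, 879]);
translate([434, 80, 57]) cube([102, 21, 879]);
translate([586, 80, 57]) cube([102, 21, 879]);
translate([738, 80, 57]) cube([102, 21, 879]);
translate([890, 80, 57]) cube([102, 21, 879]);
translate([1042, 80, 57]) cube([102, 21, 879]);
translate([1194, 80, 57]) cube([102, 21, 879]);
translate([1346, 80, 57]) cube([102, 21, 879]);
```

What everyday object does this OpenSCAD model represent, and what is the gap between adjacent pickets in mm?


A fence section. The picket gap is 50 mm.

Two posts, two rails, 9 pickets — a fence section. Span 1419 mm holds 9 pickets of 102 mm with 10 equal gaps: ⌊(1419 − 9·102) / 10⌋ = 50 mm.


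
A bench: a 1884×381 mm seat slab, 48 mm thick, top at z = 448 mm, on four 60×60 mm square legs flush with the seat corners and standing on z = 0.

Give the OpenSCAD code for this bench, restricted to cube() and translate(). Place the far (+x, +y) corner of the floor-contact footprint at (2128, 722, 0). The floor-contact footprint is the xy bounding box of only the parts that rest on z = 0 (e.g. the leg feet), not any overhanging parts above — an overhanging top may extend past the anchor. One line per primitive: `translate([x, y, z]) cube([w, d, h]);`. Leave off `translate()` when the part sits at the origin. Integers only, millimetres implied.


translate([244, 341, 400]) cube([1884, 381, 48]);
translate([244, 341, 0]) cube([60, 60, 400]);
translate([244, 662, 0]) cube([60, 60, 400]);
translate([2068, 341, 0]) cube([60, 60, 400]);
translate([2068, 662, 0]) cube([60, 60, 400]);


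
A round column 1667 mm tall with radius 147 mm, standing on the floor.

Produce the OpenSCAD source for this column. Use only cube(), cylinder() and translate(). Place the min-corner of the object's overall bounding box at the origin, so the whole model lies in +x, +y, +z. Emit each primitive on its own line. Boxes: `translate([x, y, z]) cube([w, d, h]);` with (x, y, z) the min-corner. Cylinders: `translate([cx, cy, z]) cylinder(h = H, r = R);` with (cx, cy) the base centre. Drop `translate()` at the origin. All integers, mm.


translate([147, 147, 0]) cylinder(h = 1667, r = 147);


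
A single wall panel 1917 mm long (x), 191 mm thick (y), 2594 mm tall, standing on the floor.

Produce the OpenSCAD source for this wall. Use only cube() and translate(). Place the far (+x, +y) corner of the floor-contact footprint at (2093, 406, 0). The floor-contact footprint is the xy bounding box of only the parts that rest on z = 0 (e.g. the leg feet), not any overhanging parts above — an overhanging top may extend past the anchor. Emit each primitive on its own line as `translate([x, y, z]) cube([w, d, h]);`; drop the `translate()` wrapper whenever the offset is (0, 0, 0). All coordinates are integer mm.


translate([176, 215, 0]) cube([1917, 191, 2594]);


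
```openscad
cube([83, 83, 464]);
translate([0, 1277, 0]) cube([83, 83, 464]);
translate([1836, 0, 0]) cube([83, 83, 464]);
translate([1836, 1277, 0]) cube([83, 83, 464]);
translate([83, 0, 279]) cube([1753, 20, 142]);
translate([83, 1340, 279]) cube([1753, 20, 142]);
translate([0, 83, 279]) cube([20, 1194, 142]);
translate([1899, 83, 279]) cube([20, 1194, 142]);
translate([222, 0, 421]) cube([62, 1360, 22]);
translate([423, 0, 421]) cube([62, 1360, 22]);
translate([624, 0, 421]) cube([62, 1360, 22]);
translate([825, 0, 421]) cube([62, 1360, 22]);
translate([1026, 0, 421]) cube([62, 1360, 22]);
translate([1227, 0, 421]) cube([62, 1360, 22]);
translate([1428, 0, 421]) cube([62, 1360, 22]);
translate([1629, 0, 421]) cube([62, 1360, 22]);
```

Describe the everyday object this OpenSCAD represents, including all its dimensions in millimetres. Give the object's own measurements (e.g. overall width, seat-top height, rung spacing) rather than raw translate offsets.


A bed frame 1919 mm long (x) by 1360 mm wide (y). Four 83×83 mm corner posts, 464 mm tall, at the corners of the footprint. Four rails of 20 mm thickness and 142 mm height run between adjacent posts with their undersides at z = 279 mm, their outer faces flush with the outside of the frame (the two x-running rails run between the posts' inner faces; the two y-running rails run between the posts' inner faces). 8 slats, each 62 mm wide (x) and 22 mm thick, lie across the top of the two x-running rails, running the full 1360 mm width of the frame in y; along x they sit between the end posts with a 139 mm gap after the −x posts and between neighbouring slats, leaving 145 mm before the +x posts.


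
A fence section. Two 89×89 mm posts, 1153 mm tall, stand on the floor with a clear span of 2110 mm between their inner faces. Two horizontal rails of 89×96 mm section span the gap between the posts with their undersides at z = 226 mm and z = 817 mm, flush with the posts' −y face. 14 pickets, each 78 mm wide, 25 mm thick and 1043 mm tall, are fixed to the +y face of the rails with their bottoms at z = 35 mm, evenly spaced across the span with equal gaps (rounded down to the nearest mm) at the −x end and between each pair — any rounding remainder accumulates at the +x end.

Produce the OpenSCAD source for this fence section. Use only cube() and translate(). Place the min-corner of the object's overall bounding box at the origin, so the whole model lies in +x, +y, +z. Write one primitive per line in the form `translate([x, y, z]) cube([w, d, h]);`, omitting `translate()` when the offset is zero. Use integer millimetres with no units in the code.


cube([89, 89, 1153]);
translate([2199, 0, 0]) cube([89, 89, 1153]);
translate([89, 0, 226]) cube([2110, 89, 96]);
translate([89, 0, 817]) cube([2110, 89, 96]);
translate([156, 89, 35]) cube([78, 25, 1043]);
translate([301, 89, 35]) cube([78, 25, 1043]);
translate([446, 89, 35]) cube([78, 25, 1043]);
translate([591, 89, 35]) cube([78, 25, 1043]);
translate([736, 89, 35]) cube([78, 25, 1043]);
translate([881, 89, 35]) cube([78, 25, 1043]);
translate([1026, 89, 35]) cube([78, 25, 1043]);
translate([1171, 89, 35]) cube([78, 25, 1043]);
translate([1316, 89, 35]) cube([78, 25, 1043]);
translate([1461, 89, 35]) cube([78, 25, 1043]);
translate([1606, 89, 35]) cube([78, 25, 1043]);
translate([1751, 89, 35]) cube([78, 25, 1043]);
translate([1896, 89, 35]) cube([78, 25, 1043]);
translate([2041, 89, 35]) cube([78, 25, 1043]);


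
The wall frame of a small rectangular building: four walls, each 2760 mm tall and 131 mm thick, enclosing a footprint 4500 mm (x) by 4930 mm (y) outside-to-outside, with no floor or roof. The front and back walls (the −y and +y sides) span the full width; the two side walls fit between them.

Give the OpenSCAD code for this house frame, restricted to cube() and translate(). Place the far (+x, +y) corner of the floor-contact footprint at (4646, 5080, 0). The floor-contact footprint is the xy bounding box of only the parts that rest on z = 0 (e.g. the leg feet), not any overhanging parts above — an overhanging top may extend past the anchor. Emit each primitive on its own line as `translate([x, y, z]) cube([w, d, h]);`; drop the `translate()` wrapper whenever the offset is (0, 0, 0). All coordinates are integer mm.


translate([146, 150, 0]) cube([4500, 131, 2760]);
translate([146, 4949, 0]) cube([4500, 131, 2760]);
translate([146, 281, 0]) cube([131, 4668, 2760]);
translate([4515, 281, 0]) cube([131, 4668, 2760]);


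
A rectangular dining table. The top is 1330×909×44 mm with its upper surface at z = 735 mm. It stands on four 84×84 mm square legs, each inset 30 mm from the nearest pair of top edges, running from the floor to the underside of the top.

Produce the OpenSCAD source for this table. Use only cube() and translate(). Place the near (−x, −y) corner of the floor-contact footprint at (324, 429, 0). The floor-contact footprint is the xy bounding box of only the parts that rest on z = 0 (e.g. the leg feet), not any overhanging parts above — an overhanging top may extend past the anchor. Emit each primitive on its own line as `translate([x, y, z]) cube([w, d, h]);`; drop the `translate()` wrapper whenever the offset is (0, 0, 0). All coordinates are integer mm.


translate([294, 399, 691]) cube([1330, 909, 44]);
translate([324, 429, 0]) cube([84, 84, 691]);
translate([1510, 429, 0]) cube([84, 84, 691]);
translate([324, 1194, 0]) cube([84, 84, 691]);
translate([1510, 1194, 0]) cube([84, 84, 691]);


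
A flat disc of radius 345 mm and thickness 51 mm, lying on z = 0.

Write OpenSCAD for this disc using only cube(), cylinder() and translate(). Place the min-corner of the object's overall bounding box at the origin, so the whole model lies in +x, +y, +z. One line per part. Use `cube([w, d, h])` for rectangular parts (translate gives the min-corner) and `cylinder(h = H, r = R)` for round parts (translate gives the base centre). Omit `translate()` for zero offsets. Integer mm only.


translate([345, 345, 0]) cylinder(h = 51, r = 345);


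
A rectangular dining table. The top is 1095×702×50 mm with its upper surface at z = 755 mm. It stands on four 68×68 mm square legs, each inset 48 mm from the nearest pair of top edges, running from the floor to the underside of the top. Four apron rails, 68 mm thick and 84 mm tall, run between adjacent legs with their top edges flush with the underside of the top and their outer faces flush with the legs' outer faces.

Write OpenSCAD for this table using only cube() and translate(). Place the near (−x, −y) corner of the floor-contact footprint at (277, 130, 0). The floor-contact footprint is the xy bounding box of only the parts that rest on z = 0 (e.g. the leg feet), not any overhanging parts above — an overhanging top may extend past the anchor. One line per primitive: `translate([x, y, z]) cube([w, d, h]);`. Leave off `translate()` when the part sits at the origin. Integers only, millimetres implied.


// leg_h = 755 - 50 = 705
// apron z = 705 - 84 = 621
translate([229, 82, 705]) cube([1095, 702, 50]);
translate([277, 130, 0]) cube([68, 68, 705]);
translate([1208, 130, 0]) cube([68, 68, 705]);
translate([277, 668, 0]) cube([68, 68, 705]);
translate([1208, 668, 0]) cube([68, 68, 705]);
translate([345, 130, 621]) cube([863, 68, 84]);
translate([345, 668, 621]) cube([863, 68, 84]);
translate([277, 198, 621]) cube([68, 470, 84]);
translate([1208, 198, 621]) cube([68, 470, 84]);


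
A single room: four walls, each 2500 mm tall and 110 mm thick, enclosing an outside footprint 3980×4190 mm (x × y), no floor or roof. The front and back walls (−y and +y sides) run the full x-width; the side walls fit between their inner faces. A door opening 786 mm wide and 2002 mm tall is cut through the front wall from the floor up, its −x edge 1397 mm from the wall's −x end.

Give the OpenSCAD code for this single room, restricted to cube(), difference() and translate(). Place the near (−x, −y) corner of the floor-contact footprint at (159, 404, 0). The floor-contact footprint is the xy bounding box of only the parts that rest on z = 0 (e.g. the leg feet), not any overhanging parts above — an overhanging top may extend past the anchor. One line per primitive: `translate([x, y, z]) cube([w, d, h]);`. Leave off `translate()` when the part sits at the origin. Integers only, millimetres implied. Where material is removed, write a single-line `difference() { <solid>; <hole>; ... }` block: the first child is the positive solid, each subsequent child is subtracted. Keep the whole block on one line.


difference() { translate([159, 404, 0]) cube([3980, 110, 2500]); translate([1556, 404, 0]) cube([786, 110, 2002]); }
translate([159, 4484, 0]) cube([3980, 110, 2500]);
translate([159, 514, 0]) cube([110, 3970, 2500]);
translate([4029, 514, 0]) cube([110, 3970, 2500]);


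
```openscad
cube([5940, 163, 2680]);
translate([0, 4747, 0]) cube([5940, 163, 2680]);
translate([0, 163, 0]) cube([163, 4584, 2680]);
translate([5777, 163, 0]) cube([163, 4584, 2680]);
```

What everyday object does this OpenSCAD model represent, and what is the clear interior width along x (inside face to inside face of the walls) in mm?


A house (or room) frame. The interior width is 5614 mm.

Four 2680 mm walls enclosing a rectangle with no floor or roof — a room or house frame. Outside width is 5940 mm and wall thickness is 163 mm, so the interior width is 5940 − 2 × 163 = 5614 mm.


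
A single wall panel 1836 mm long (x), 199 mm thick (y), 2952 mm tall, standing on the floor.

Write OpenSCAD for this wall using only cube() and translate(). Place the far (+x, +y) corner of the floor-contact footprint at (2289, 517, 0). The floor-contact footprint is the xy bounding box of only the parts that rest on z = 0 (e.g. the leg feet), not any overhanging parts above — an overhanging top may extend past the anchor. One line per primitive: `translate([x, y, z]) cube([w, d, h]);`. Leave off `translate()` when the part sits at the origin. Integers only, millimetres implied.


translate([453, 318, 0]) cube([1836, 199, 2952]);


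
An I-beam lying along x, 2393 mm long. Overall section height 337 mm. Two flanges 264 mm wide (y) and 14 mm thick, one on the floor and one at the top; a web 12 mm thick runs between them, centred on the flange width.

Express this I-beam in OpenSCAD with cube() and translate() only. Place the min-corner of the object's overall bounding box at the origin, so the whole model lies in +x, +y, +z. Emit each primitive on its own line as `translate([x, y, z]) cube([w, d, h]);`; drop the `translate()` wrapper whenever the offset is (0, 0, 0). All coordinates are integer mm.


cube([2393, 264, 14]);
translate([0, 126, 14]) cube([2393, 12, 309]);
translate([0, 0, 323]) cube([2393, 264, 14]);


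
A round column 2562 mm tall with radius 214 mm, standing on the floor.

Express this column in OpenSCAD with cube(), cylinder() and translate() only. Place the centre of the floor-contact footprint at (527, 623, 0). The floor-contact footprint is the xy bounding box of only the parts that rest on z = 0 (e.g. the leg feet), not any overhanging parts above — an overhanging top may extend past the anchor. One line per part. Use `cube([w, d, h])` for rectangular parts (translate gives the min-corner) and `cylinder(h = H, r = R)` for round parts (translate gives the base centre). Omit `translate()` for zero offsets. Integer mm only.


translate([527, 623, 0]) cylinder(h = 2562, r = 214);


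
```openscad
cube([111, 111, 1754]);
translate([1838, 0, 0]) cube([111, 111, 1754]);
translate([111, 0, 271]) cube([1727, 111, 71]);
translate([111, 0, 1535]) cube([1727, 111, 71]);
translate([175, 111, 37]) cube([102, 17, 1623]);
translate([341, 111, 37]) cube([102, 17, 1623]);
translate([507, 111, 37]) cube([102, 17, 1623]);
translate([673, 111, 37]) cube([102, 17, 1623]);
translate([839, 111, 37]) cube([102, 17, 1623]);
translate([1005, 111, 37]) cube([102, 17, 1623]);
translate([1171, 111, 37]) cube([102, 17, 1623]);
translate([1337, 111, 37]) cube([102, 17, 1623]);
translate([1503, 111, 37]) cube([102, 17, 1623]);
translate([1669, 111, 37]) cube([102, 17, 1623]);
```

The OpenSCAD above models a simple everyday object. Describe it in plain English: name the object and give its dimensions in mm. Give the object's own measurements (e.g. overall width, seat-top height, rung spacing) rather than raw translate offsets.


A fence section. Two 111×111 mm posts, 1754 mm tall, stand on the floor with a clear span of 1727 mm between their inner faces. Two horizontal rails of 111×71 mm section span the gap between the posts with their undersides at z = 271 mm and z = 1535 mm, flush with the posts' −y face. 10 pickets, each 102 mm wide, 17 mm thick and 1623 mm tall, are fixed to the +y face of the rails with their bottoms at z = 37 mm, spaced across the span with a 64 mm gap after the −x post and between neighbouring pickets, with 67 mm left before the +x post.


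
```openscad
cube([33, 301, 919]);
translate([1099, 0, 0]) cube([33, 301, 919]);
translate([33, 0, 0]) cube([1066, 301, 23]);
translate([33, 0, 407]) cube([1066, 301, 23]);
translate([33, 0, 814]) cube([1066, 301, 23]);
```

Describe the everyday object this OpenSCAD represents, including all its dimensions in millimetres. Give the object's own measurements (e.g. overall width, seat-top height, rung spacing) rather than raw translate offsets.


An open bookshelf. Two side panels, each 33 mm thick, 301 mm deep and 919 mm tall, stand 1132 mm apart (outside-to-outside). Between them sit 3 shelves, each 23 mm thick and 301 mm deep, spanning the full gap between the sides. The bottom shelf rests on the floor (its underside at z = 0) and the clear gap between one shelf's top and the next shelf's underside is 384 mm.


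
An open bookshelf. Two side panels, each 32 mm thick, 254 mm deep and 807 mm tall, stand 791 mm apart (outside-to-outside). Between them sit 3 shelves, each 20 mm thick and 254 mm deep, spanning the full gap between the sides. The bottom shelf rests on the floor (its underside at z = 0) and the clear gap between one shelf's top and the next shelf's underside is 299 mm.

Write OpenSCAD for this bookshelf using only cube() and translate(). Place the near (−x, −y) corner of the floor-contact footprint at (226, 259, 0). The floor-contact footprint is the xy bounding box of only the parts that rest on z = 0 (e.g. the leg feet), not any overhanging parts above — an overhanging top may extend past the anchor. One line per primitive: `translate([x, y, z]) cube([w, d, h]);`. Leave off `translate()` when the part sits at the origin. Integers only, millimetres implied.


translate([226, 259, 0]) cube([32, 254, 807]);
translate([985, 259, 0]) cube([32, 254, 807]);
translate([258, 259, 0]) cube([727, 254, 20]);
translate([258, 259, 319]) cube([727, 254, 20]);
translate([258, 259, 638]) cube([727, 254, 20]);


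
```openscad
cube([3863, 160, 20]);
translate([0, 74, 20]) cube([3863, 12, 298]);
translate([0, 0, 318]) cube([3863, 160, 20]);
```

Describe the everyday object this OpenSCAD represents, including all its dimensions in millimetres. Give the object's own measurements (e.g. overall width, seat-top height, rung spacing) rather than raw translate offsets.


An I-beam lying along x, 3863 mm long. Overall section height 338 mm. Two flanges 160 mm wide (y) and 20 mm thick, one on the floor and one at the top; a web 12 mm thick runs between them, centred on the flange width.


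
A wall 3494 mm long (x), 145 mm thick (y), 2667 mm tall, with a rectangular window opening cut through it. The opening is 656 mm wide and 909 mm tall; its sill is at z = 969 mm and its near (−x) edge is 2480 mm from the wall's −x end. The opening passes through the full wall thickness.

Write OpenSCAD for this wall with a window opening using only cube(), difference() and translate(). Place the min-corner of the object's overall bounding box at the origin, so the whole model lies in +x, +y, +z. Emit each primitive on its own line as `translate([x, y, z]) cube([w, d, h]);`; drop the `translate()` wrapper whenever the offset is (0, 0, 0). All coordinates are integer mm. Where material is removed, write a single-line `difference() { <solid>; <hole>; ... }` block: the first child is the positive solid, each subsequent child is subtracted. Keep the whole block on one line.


difference() { cube([3494, 145, 2667]); translate([2480, 0, 969]) cube([656, 145, 909]); }


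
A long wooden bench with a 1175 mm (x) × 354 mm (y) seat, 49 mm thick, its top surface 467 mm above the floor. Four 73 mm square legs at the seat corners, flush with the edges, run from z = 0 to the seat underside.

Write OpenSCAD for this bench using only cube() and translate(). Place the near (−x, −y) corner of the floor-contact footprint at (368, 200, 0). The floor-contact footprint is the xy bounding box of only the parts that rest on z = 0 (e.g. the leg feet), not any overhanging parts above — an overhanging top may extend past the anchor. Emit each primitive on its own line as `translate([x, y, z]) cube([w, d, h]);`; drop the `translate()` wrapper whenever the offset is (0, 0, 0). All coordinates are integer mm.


translate([368, 200, 418]) cube([1175, 354, 49]);
translate([368, 200, 0]) cube([73, 73, 418]);
translate([368, 481, 0]) cube([73, 73, 418]);
translate([1470, 200, 0]) cube([73, 73, 418]);
translate([1470, 481, 0]) cube([73, 73, 418]);


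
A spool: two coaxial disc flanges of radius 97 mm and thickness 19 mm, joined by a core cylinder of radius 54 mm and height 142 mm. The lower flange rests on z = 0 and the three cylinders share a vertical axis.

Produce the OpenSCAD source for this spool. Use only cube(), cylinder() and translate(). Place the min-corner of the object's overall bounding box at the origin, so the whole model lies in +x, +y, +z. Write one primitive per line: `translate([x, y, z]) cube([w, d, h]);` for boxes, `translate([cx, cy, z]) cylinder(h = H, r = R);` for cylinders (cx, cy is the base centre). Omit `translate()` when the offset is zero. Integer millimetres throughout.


translate([97, 97, 0]) cylinder(h = 19, r = 97);
translate([97, 97, 19]) cylinder(h = 142, r = 54);
translate([97, 97, 161]) cylinder(h = 19, r = 97);


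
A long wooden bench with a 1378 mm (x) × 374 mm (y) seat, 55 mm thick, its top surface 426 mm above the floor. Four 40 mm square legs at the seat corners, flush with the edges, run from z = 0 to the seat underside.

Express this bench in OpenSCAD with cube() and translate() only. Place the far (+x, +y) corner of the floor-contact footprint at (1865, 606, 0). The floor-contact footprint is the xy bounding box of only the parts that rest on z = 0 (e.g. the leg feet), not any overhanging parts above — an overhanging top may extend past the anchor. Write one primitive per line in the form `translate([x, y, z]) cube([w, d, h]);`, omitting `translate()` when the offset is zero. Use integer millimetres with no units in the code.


translate([487, 232, 371]) cube([1378, 374, 55]);
translate([487, 232, 0]) cube([40, 40, 371]);
translate([487, 566, 0]) cube([40, 40, 371]);
translate([1825, 232, 0]) cube([40, 40, 371]);
translate([1825, 566, 0]) cube([40, 40, 371]);


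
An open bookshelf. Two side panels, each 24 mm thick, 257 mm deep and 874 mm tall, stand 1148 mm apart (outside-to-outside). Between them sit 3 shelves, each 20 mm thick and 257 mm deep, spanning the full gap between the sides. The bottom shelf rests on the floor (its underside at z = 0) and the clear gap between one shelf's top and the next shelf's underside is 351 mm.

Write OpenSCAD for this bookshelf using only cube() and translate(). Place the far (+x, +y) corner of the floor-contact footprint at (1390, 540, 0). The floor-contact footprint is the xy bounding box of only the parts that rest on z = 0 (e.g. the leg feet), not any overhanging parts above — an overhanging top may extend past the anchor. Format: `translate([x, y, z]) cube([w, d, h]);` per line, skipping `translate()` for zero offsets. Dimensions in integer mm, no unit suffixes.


translate([242, 283, 0]) cube([24, 257, 874]);
translate([1366, 283, 0]) cube([24, 257, 874]);
translate([266, 283, 0]) cube([1100, 257, 20]);
translate([266, 283, 371]) cube([1100, 257, 20]);
translate([266, 283, 742]) cube([1100, 257, 20]);


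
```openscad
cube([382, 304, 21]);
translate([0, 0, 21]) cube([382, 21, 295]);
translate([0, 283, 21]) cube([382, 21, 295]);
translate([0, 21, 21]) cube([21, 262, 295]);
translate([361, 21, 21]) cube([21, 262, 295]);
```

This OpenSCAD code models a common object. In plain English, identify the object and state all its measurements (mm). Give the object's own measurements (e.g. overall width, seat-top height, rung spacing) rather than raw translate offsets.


An open-topped rectangular box: outside dimensions 382×304×316 mm, with a uniform wall and base thickness of 21 mm. The base is a full 382×304 slab on the floor; four walls sit on top of the base. The front and back walls (the −y and +y sides) span the full width; the two side walls fit between them.


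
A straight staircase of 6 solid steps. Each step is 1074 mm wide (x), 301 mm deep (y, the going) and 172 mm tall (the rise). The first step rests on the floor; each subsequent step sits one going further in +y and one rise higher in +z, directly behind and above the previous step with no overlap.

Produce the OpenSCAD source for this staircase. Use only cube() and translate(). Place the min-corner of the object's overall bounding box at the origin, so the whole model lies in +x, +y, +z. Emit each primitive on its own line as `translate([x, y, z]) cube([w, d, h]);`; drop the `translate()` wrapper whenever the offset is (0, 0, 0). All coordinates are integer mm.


cube([1074, 301, 172]);
translate([0, 301, 172]) cube([1074, 301, 172]);
translate([0, 602, 344]) cube([1074, 301, 172]);
translate([0, 903, 516]) cube([1074, 301, 172]);
translate([0, 1204, 688]) cube([1074, 301, 172]);
translate([0, 1505, 860]) cube([1074, 301, 172]);


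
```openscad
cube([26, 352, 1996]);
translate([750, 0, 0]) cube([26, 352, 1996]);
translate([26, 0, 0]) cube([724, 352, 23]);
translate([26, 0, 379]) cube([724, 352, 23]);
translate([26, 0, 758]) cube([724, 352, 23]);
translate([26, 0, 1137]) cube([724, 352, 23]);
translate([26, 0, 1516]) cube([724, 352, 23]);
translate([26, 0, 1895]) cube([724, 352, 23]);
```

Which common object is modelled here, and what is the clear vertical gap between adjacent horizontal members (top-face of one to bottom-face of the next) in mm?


A bookshelf. The clear shelf gap is 356 mm.

Two tall side panels with 6 horizontal boards between them — a bookshelf. The first two shelf undersides are at z = 0 and z = 379; with shelf thickness 23, the clear gap is 379 − 0 − 23 = 356 mm.


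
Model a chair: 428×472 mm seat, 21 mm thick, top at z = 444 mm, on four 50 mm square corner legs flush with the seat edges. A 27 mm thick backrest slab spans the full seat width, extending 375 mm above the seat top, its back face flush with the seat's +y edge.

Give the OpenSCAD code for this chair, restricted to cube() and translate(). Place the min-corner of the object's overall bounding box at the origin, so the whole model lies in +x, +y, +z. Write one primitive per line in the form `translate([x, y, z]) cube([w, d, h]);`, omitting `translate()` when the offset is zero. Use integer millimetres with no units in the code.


translate([0, 0, 423]) cube([428, 472, 21]);
cube([50, 50, 423]);
translate([378, 0, 0]) cube([50, 50, 423]);
translate([0, 422, 0]) cube([50, 50, 423]);
translate([378, 422, 0]) cube([50, 50, 423]);
translate([0, 445, 444]) cube([428, 27, 375]);


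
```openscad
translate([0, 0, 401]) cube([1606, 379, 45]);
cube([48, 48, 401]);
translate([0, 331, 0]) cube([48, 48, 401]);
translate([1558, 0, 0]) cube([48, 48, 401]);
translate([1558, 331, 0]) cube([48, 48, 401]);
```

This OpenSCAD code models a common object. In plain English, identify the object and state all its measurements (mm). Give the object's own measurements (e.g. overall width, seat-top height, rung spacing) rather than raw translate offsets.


A long wooden bench with a 1606 mm (x) × 379 mm (y) seat, 45 mm thick, its top surface 446 mm above the floor. Four 48 mm square legs at the seat corners, flush with the edges, run from z = 0 to the seat underside.


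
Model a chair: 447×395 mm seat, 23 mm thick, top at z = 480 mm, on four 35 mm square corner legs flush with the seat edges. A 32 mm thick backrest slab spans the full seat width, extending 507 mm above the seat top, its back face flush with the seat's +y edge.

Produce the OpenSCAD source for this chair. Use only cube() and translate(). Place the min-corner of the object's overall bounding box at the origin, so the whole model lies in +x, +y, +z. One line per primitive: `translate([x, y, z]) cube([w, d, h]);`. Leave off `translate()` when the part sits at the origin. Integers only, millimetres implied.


translate([0, 0, 457]) cube([447, 395, 23]);
cube([35, 35, 457]);
translate([412, 0, 0]) cube([35, 35, 457]);
translate([0, 360, 0]) cube([35, 35, 457]);
translate([412, 360, 0]) cube([35, 35, 457]);
translate([0, 363, 480]) cube([447, 32, 507]);


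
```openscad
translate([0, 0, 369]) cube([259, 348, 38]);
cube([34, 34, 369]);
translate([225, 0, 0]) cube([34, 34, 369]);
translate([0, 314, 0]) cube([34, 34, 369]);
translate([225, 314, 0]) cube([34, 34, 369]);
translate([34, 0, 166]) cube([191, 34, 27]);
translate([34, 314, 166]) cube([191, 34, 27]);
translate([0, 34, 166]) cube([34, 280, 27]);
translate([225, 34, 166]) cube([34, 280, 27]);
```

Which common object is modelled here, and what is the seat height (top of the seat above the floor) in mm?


A stool. The seat height is 407 mm.

A 259×348×38 slab at z = 369 on four corner posts — a stool. The seat top is 369 + 38 = 407 mm.


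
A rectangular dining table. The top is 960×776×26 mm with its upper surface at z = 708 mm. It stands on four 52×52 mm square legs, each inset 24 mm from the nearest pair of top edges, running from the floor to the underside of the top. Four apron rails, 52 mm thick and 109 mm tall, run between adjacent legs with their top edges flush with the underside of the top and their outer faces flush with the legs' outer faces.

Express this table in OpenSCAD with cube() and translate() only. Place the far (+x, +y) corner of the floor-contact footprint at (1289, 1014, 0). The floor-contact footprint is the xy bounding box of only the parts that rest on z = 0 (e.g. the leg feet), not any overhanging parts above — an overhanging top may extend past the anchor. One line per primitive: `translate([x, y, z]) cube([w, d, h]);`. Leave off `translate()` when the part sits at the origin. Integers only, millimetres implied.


translate([353, 262, 682]) cube([960, 776, 26]);
translate([377, 286, 0]) cube([52, 52, 682]);
translate([1237, 286, 0]) cube([52, 52, 682]);
translate([377, 962, 0]) cube([52, 52, 682]);
translate([1237, 962, 0]) cube([52, 52, 682]);
translate([429, 286, 573]) cube([808, 52, 109]);
translate([429, 962, 573]) cube([808, 52, 109]);
translate([377, 338, 573]) cube([52, 624, 109]);
translate([1237, 338, 573]) cube([52, 624, 109]);


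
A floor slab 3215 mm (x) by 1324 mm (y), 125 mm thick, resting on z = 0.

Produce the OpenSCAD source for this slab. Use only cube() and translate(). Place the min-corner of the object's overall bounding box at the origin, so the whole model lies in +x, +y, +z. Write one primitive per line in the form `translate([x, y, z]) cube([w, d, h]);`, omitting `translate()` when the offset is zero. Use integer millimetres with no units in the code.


cube([3215, 1324, 125]);


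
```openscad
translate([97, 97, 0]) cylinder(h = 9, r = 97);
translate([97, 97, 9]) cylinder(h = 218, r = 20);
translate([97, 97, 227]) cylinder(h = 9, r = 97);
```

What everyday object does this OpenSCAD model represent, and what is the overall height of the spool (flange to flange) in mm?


A spool. The overall height is 236 mm.

Three coaxial cylinders, large–small–large — a spool. Two 9 mm flanges and a 218 mm core give 9 + 218 + 9 = 236 mm.


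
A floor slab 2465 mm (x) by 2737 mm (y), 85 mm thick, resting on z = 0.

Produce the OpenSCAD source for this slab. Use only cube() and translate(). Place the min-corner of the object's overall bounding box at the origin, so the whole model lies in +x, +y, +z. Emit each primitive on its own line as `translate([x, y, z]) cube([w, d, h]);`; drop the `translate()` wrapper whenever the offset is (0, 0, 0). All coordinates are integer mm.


cube([2465, 2737, 85]);


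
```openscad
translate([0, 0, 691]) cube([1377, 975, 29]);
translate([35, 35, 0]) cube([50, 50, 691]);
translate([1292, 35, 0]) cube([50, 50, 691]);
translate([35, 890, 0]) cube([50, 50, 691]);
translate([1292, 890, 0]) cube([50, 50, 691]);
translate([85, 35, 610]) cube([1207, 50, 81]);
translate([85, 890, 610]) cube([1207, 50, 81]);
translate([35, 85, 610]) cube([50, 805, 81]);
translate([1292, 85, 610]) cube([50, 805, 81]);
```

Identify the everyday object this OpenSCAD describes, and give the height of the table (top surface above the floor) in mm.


A table. The table height is 720 mm.

A 1377×975×29 slab sits at z = 691 on four 50 mm square posts — a table. The top surface is at 691 + 29 = 720 mm.


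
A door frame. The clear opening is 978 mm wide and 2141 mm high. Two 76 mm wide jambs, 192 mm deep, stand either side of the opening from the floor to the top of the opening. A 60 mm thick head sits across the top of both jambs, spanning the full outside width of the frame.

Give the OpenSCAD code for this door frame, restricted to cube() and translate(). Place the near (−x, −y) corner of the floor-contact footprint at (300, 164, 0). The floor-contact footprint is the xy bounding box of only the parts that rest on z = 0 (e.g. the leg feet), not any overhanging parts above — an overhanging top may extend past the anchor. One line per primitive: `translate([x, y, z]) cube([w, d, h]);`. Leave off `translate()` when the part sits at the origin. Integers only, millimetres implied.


translate([300, 164, 0]) cube([76, 192, 2141]);
translate([1354, 164, 0]) cube([76, 192, 2141]);
translate([300, 164, 2141]) cube([1130, 192, 60]);
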